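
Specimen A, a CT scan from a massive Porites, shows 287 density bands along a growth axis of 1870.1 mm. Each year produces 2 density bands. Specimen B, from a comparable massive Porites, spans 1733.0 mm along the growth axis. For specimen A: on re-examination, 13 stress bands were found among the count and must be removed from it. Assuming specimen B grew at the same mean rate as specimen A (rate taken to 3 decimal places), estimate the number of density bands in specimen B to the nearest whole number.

Specimen A: adjusted count: 287 − 13 = 274 density bands.
Specimen A: 274 density bands at 2 per year is 274 / 2 = 137 years.
A: 1870.1 mm over 137 years gives 1870.1 / 137 ≈ 13.650 mm/yr.
B spans 1733.0 / 13.650 = 126.96 years; at 2 density bands per year that is 126.96 × 2 ≈ 254 density bands.

254 density bands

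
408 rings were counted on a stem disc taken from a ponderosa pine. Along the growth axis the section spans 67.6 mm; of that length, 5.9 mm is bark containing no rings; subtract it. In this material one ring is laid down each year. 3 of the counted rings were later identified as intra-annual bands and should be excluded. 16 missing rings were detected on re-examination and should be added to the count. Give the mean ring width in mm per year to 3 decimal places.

After corrections the count is 408 − 3 + 16 = 421 rings.
Removing the 5.9 mm offcut leaves 67.6 − 5.9 = 61.7 mm.
Extension rate ≈ 61.7 / 421 = 0.147 mm per year.

0.147 mm per year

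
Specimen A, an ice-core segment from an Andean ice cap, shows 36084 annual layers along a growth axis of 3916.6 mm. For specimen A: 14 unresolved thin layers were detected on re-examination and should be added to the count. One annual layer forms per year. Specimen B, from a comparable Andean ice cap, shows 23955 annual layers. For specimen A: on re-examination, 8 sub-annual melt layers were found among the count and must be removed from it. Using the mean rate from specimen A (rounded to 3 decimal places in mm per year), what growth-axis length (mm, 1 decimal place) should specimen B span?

Specimen A: after corrections the count is 36084 − 8 + 14 = 36090 annual layers.
A: Mean rate = 3916.6 mm / 36090 years ≈ 0.109 mm/year.
For B, 0.109 mm/year × 23955 years = 2611.1 mm.

2611.1 mm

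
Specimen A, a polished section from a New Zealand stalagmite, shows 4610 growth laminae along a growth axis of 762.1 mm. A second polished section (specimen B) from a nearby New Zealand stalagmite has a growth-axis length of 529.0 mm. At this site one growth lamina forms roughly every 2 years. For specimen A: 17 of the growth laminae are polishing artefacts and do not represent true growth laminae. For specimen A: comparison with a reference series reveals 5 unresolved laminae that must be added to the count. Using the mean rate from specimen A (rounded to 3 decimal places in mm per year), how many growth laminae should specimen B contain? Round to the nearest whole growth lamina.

Specimen A: correcting the raw count gives 4610 − 17 + 5 = 4598 true growth laminae.
Specimen A: at 2 years per growth lamina, 4598 × 2 = 9196 years.
A: Mean rate = 762.1 mm / 9196 years ≈ 0.083 mm per year.
B spans 529.0 / 0.083 = 6373.49 years; at 2 years per growth lamina that is 6373.49 / 2 ≈ 3187 growth laminae.

3187 growth laminae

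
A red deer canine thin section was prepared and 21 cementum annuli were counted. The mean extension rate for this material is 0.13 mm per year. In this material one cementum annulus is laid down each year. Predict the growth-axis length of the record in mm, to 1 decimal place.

21 years of growth are recorded.
21 years at 0.13 mm/year gives 0.13 × 21 = 2.7 mm.

2.7 mm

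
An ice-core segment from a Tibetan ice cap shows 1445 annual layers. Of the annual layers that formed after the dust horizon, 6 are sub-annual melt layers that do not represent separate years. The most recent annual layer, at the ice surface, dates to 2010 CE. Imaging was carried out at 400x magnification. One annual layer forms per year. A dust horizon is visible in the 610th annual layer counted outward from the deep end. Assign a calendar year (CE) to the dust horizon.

1181 CE

The dust horizon sits at annual layer 610 from the deep end, so 1445 − 610 = 835 annual layers formed after it.
835 − 6 false = 829 true annual layers after the dust horizon.
The annual layer at the ice surface is 2010 CE, so the dust horizon dates to 2010 − 829 = 1181 CE.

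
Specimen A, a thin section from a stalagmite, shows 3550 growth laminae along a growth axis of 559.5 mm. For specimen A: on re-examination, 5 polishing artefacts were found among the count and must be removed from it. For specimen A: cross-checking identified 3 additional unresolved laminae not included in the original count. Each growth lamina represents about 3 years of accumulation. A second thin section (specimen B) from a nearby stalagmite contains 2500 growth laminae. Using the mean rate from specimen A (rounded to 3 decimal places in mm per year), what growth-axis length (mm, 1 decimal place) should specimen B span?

Specimen A: adjusted count: 3550 − 5 + 3 = 3548 growth laminae.
Specimen A: at 3 years per growth lamina, 3548 × 3 = 10644 years.
A: Extension rate ≈ 559.5 / 10644 = 0.053 mm/year.
Specimen B: multiplying by 3 years per growth lamina: 2500 × 3 = 7500 years. For B, 0.053 mm/year × 7500 years = 397.5 mm.

397.5 mm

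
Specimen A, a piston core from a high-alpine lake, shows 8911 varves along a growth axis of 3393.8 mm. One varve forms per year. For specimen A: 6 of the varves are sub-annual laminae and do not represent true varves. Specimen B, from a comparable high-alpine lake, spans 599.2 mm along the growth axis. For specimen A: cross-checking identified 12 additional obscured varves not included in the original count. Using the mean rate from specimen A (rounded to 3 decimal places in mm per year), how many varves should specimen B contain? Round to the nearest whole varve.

1573 varves

Specimen A: correcting the raw count gives 8911 − 6 + 12 = 8917 true varves.
A: Extension rate ≈ 3393.8 / 8917 = 0.381 mm per year.
For B, 599.2 / 0.381 = 1572.70 years ≈ 1573 varves.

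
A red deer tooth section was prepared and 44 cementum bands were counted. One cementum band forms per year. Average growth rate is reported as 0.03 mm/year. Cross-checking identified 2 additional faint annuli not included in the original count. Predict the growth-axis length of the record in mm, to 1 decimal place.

True cementum band count = 44 + 2 = 46.
Predicted length = 0.03 mm/year × 46 years = 1.4 mm.

1.4 mm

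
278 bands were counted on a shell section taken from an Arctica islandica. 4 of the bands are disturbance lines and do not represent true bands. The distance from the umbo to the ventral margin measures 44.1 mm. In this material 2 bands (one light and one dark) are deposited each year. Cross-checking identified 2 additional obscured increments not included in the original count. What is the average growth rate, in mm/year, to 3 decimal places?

After corrections the count is 278 − 4 + 2 = 276 bands.
Dividing by 2 bands per year: 276 / 2 = 138 years.
Extension rate ≈ 44.1 / 138 = 0.320 mm/year.

0.320 mm/year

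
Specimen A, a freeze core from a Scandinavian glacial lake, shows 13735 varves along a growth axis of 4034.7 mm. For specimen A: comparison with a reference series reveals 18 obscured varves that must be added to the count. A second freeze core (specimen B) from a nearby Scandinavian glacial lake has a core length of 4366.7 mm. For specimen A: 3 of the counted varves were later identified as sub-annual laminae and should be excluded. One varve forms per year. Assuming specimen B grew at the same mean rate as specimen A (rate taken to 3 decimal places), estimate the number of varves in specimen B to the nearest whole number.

14903 varves

Specimen A: true varve count = 13735 − 3 + 18 = 13750.
A: 4034.7 mm over 13750 years gives 4034.7 / 13750 ≈ 0.293 mm/yr.
B spans 4366.7 / 0.293 = 14903.41 years ≈ 14903 varves.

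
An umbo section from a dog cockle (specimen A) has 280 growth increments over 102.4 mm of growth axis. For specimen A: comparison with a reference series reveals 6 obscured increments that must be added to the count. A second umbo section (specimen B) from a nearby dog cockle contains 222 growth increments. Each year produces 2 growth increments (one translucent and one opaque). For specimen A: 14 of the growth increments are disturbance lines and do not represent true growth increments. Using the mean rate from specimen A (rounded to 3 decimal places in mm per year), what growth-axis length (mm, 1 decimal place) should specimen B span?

83.6 mm

Specimen A: correcting the raw count gives 280 − 14 + 6 = 272 true growth increments.
Specimen A: with 2 growth increments per year, 272 / 2 = 136 years.
A: Extension rate ≈ 102.4 / 136 = 0.753 mm per year.
Specimen B: dividing by 2 growth increments per year: 222 / 2 = 111 years. B's length ≈ 0.753 × 111 = 83.6 mm.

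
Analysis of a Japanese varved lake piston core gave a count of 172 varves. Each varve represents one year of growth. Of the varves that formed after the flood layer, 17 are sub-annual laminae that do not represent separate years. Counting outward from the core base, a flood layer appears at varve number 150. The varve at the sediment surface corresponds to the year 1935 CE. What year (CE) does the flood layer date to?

1930 CE

Between varve 150 and the sediment surface there are 172 − 150 = 22 varves.
22 − 17 false = 5 true varves after the flood layer.
Counting back 5 years from 1935 CE places the flood layer in 1935 − 5 = 1930 CE.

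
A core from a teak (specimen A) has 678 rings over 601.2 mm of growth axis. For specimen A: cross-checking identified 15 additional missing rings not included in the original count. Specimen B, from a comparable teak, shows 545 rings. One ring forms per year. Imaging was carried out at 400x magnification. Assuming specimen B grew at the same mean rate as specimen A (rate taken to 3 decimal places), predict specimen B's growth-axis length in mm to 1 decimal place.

Specimen A: after corrections the count is 678 + 15 = 693 rings.
A: Mean rate = 601.2 mm / 693 years ≈ 0.868 mm per year.
B's length ≈ 0.868 × 545 = 473.1 mm.

473.1 mm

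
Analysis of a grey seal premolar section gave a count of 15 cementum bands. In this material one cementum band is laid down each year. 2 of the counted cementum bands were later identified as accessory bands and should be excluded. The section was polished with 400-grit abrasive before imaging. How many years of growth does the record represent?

13 years

After corrections the count is 15 − 2 = 13 cementum bands.
With a one-to-one cementum band periodicity this is 13 years.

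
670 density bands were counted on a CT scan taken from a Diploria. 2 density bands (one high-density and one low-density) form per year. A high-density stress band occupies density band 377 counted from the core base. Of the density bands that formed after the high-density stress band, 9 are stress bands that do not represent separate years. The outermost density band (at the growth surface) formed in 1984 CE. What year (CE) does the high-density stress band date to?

Between density band 377 and the growth surface there are 670 − 377 = 293 density bands.
Removing the 9 false density bands leaves 293 − 9 = 284 true density bands beyond the high-density stress band.
284 density bands at 2 per year is 284 / 2 = 142 years.
The density band at the growth surface is 1984 CE, so the high-density stress band dates to 1984 − 142 = 1842 CE.

1842 CE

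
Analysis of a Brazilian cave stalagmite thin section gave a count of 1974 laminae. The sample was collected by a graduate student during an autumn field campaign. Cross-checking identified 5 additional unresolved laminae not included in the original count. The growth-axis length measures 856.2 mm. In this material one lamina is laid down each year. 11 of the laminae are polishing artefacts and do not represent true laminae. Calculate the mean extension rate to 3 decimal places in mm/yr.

0.435 mm/yr

Correcting the raw count gives 1974 − 11 + 5 = 1968 true laminae.
Mean rate = 856.2 mm / 1968 years ≈ 0.435 mm/yr.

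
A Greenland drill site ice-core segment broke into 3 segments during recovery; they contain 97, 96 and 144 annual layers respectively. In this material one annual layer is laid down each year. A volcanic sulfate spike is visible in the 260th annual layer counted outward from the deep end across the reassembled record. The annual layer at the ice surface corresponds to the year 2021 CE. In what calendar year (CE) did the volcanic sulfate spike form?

Total annual layers = 97 + 96 + 144 = 337.
337 − 260 = 77 annual layers lie beyond the volcanic sulfate spike toward the ice surface.
The annual layer at the ice surface is 2021 CE, so the volcanic sulfate spike dates to 2021 − 77 = 1944 CE.

1944 CE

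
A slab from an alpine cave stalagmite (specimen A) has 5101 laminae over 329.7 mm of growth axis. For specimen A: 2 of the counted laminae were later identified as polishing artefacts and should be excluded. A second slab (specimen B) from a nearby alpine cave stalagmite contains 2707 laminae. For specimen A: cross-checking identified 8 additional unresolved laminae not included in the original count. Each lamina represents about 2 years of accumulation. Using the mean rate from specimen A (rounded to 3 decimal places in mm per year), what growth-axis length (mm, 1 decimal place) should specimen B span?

173.2 mm

Specimen A: after corrections the count is 5101 − 2 + 8 = 5107 laminae.
Specimen A: at 2 years per lamina, 5107 × 2 = 10214 years.
A: Extension rate ≈ 329.7 / 10214 = 0.032 mm/yr.
Specimen B: at 2 years per lamina, 2707 × 2 = 5414 years. Length of B = 0.032 × 5414 = 173.2 mm.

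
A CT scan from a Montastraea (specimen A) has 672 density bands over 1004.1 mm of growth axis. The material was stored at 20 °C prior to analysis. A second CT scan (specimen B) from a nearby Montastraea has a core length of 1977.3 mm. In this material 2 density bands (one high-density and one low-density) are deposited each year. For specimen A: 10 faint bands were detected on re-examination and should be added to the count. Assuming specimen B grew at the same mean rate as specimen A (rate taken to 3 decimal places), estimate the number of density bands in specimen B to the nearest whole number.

Specimen A: after corrections the count is 672 + 10 = 682 density bands.
Specimen A: with 2 density bands per year, 682 / 2 = 341 years.
A: Extension rate ≈ 1004.1 / 341 = 2.945 mm/yr.
Specimen B: 1977.3 mm / 2.945 mm per year = 671.41 years; at 2 density bands per year that is 671.41 × 2 ≈ 1343 density bands.

1343 density bands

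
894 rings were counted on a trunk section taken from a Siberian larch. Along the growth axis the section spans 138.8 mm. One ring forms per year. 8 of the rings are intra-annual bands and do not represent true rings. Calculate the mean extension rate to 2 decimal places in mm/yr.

Adjusted count: 894 − 8 = 886 rings.
Extension rate ≈ 138.8 / 886 = 0.16 mm/yr.

0.16 mm/yr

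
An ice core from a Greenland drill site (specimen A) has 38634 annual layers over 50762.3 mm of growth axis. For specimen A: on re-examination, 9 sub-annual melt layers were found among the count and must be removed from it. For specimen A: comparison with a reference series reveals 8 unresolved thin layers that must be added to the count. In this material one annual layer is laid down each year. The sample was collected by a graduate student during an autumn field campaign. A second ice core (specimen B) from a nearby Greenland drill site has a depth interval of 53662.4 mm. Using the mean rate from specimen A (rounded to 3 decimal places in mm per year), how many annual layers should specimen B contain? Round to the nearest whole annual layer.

Specimen A: correcting the raw count gives 38634 − 9 + 8 = 38633 true annual layers.
A: Extension rate ≈ 50762.3 / 38633 = 1.314 mm/year.
B spans 53662.4 / 1.314 = 40838.96 years ≈ 40839 annual layers.

40839 annual layers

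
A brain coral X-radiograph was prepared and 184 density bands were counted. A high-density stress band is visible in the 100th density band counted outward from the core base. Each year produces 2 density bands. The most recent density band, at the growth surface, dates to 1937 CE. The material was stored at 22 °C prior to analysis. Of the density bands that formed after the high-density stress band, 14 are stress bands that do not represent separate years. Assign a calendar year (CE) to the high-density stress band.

184 − 100 = 84 density bands lie beyond the high-density stress band toward the growth surface.
Excluding 14 false density bands: 84 − 14 = 70.
70 density bands at 2 per year is 70 / 2 = 35 years.
Counting back 35 years from 1937 CE places the high-density stress band in 1937 − 35 = 1902 CE.

1902 CE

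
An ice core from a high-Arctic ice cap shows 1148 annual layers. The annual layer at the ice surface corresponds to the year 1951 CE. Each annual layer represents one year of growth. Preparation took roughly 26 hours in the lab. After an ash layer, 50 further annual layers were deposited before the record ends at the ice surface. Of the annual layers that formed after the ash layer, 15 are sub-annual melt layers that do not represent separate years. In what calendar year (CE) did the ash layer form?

1916 CE

50 annual layers formed after the ash layer.
Removing the 15 false annual layers leaves 50 − 15 = 35 true annual layers beyond the ash layer.
The annual layer at the ice surface is 1951 CE, so the ash layer dates to 1951 − 35 = 1916 CE.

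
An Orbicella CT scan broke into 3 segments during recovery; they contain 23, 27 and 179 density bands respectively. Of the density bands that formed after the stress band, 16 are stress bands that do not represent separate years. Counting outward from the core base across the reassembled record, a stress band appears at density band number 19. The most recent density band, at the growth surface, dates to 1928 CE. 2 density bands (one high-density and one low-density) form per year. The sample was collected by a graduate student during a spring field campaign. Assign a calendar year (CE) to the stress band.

1831 CE

Total density bands = 23 + 27 + 179 = 229.
Between density band 19 and the growth surface there are 229 − 19 = 210 density bands.
Removing the 16 false density bands leaves 210 − 16 = 194 true density bands beyond the stress band.
With 2 density bands per year, 194 / 2 = 97 years.
1928 − 97 = 1831 CE.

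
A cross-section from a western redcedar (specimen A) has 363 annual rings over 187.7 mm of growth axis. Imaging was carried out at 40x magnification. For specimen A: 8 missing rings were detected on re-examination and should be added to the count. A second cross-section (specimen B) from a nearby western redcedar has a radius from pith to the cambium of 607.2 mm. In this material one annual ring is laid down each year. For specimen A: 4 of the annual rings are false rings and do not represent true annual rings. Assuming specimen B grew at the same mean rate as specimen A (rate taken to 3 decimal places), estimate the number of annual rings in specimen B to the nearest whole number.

Specimen A: correcting the raw count gives 363 − 4 + 8 = 367 true annual rings.
A: Mean rate = 187.7 mm / 367 years ≈ 0.511 mm per year.
For B, 607.2 / 0.511 = 1188.26 years ≈ 1188 annual rings.

1188 annual rings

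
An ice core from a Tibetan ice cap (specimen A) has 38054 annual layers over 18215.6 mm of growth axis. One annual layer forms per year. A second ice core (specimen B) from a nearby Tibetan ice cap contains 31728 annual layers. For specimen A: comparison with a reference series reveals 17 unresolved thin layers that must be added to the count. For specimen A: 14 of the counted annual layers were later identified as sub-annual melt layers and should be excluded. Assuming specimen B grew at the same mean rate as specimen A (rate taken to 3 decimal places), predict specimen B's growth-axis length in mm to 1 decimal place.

15197.7 mm

Specimen A: adjusted count: 38054 − 14 + 17 = 38057 annual layers.
A: 18215.6 mm over 38057 years gives 18215.6 / 38057 ≈ 0.479 mm per year.
For B, 0.479 mm/year × 31728 years = 15197.7 mm.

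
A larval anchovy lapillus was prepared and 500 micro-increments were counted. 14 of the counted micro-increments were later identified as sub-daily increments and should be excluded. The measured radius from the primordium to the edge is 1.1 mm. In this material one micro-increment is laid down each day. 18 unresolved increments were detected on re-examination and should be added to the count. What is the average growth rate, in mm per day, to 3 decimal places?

After corrections the count is 500 − 14 + 18 = 504 micro-increments.
Mean rate = 1.1 mm / 504 days ≈ 0.002 mm per day.

0.002 mm per day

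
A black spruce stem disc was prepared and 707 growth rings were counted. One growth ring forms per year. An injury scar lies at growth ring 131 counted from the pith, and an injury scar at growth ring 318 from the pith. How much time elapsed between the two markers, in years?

187 years

318 − 131 = 187 growth rings lie between the two events.
At one growth ring per year, 187 years elapsed between them.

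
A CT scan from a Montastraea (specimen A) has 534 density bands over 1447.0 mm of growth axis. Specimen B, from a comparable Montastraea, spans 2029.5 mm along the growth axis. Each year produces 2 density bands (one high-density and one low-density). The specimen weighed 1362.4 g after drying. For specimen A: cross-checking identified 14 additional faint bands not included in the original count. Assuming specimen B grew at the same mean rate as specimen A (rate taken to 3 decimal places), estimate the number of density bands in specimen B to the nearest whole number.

Specimen A: after corrections the count is 534 + 14 = 548 density bands.
Specimen A: 548 density bands at 2 per year is 548 / 2 = 274 years.
A: Mean rate = 1447.0 mm / 274 years ≈ 5.281 mm per year.
For B, 2029.5 / 5.281 = 384.30 years; at 2 density bands per year that is 384.30 × 2 ≈ 769 density bands.

769 density bands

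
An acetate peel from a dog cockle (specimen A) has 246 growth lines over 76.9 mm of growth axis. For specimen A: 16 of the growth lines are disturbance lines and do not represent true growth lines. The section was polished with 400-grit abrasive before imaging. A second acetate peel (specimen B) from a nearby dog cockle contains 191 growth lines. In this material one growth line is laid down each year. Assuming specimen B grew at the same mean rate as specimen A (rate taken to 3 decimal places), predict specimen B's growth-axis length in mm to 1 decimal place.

Specimen A: correcting the raw count gives 246 − 16 = 230 true growth lines.
A: Extension rate ≈ 76.9 / 230 = 0.334 mm per year.
For B, 0.334 mm/year × 191 years = 63.8 mm.

63.8 mm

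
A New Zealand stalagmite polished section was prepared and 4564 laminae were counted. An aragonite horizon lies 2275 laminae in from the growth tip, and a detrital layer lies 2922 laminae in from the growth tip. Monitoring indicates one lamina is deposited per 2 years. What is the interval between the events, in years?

Separation: 2922 − 2275 = 647 laminae.
647 laminae at 2 years each span 647 × 2 = 1294 years.

1294 years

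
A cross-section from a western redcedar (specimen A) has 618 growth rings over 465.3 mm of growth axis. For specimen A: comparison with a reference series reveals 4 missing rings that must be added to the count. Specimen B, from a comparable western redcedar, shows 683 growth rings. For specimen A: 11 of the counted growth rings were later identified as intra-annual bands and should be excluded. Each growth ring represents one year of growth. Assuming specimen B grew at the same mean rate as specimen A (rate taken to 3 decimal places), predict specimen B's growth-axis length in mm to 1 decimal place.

520.4 mm

Specimen A: true growth ring count = 618 − 11 + 4 = 611.
A: 465.3 mm over 611 years gives 465.3 / 611 ≈ 0.762 mm/yr.
For B, 0.762 mm/year × 683 years = 520.4 mm.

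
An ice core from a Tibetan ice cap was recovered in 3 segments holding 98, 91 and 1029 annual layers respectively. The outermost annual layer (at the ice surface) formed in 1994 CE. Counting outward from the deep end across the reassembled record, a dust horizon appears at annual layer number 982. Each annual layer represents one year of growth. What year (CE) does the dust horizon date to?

1758 CE

Total annual layers = 98 + 91 + 1029 = 1218.
1218 − 982 = 236 annual layers lie beyond the dust horizon toward the ice surface.
Counting back 236 years from 1994 CE places the dust horizon in 1994 − 236 = 1758 CE.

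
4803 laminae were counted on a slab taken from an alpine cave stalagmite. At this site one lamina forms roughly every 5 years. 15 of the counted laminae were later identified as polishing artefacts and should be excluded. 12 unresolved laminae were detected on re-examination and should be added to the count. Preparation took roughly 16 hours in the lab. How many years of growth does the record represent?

24000 years

Adjusted count: 4803 − 15 + 12 = 4800 laminae.
Multiplying by 5 years per lamina: 4800 × 5 = 24000 years.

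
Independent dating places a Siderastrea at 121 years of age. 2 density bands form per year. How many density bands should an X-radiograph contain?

242 density bands

121 years at 2 density bands per year gives 121 × 2 = 242 density bands.
So 242 density bands should be present.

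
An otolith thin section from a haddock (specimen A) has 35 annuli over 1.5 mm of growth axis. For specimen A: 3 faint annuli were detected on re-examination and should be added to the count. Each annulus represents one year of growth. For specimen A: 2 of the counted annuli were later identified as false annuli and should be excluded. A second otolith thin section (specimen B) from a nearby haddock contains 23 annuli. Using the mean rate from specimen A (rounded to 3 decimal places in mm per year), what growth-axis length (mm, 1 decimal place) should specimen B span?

1.0 mm

Specimen A: adjusted count: 35 − 2 + 3 = 36 annuli.
A: Mean rate = 1.5 mm / 36 years ≈ 0.042 mm/year.
B's length ≈ 0.042 × 23 = 1.0 mm.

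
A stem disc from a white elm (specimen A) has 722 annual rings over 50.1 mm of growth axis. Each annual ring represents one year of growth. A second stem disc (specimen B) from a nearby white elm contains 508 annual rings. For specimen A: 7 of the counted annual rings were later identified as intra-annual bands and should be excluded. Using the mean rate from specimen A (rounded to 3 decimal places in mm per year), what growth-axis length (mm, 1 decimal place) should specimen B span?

35.6 mm

Specimen A: correcting the raw count gives 722 − 7 = 715 true annual rings.
A: 50.1 mm over 715 years gives 50.1 / 715 ≈ 0.070 mm/yr.
B's length ≈ 0.070 × 508 = 35.6 mm.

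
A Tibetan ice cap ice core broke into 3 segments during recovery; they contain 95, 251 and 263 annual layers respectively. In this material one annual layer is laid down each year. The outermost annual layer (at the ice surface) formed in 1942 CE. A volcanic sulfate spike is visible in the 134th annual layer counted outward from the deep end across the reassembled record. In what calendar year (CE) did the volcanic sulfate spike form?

1467 CE

Total annual layers = 95 + 251 + 263 = 609.
Between annual layer 134 and the ice surface there are 609 − 134 = 475 annual layers.
Counting back 475 years from 1942 CE places the volcanic sulfate spike in 1942 − 475 = 1467 CE.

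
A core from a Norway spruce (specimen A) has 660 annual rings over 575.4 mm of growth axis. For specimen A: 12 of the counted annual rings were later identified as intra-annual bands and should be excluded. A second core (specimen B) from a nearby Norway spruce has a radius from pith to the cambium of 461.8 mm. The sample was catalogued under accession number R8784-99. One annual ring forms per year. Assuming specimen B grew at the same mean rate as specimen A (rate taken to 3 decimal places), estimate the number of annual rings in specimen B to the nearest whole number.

520 annual rings

Specimen A: true annual ring count = 660 − 12 = 648.
A: Mean rate = 575.4 mm / 648 years ≈ 0.888 mm/year.
For B, 461.8 / 0.888 = 520.05 years ≈ 520 annual rings.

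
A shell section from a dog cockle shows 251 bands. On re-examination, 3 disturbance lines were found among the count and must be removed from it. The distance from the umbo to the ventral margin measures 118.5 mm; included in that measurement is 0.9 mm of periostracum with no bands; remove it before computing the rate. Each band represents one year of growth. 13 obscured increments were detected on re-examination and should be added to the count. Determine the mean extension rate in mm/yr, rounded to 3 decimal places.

Adjusted count: 251 − 3 + 13 = 261 bands.
The growth record spans 118.5 − 0.9 = 117.6 mm.
Extension rate ≈ 117.6 / 261 = 0.451 mm/yr.

0.451 mm/yr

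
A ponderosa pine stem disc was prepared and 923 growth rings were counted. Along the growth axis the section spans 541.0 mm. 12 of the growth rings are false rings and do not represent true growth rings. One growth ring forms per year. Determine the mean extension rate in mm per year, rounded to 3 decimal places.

0.594 mm per year

Adjusted count: 923 − 12 = 911 growth rings.
541.0 mm over 911 years gives 541.0 / 911 ≈ 0.594 mm per year.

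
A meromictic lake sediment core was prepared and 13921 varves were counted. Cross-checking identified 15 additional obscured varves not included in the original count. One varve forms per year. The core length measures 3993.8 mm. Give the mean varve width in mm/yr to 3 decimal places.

0.287 mm/yr

Correcting the raw count gives 13921 + 15 = 13936 true varves.
Mean rate = 3993.8 mm / 13936 years ≈ 0.287 mm/yr.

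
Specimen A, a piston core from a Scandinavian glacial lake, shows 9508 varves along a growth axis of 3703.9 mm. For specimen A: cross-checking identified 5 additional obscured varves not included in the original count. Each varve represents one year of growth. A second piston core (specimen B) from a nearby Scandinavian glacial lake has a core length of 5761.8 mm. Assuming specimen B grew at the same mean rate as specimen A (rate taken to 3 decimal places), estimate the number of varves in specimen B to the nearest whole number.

Specimen A: true varve count = 9508 + 5 = 9513.
A: Extension rate ≈ 3703.9 / 9513 = 0.389 mm/yr.
B spans 5761.8 / 0.389 = 14811.83 years ≈ 14812 varves.

14812 varves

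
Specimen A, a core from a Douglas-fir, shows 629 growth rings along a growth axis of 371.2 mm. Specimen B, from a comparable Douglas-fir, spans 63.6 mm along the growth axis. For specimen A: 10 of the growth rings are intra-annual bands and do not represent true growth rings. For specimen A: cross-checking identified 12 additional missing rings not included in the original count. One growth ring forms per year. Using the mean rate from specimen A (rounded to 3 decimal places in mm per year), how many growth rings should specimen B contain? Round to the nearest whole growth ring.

Specimen A: after corrections the count is 629 − 10 + 12 = 631 growth rings.
A: Extension rate ≈ 371.2 / 631 = 0.588 mm/yr.
For B, 63.6 / 0.588 = 108.16 years ≈ 108 growth rings.

108 growth rings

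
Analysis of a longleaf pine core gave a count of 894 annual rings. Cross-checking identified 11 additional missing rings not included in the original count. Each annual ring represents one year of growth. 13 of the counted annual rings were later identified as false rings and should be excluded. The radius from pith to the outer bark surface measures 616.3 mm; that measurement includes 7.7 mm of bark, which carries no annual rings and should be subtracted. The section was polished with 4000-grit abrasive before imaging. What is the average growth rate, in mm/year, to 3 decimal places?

0.682 mm/year

After corrections the count is 894 − 13 + 11 = 892 annual rings.
Net length = 616.3 − 7.7 = 608.6 mm.
608.6 mm over 892 years gives 608.6 / 892 ≈ 0.682 mm/year.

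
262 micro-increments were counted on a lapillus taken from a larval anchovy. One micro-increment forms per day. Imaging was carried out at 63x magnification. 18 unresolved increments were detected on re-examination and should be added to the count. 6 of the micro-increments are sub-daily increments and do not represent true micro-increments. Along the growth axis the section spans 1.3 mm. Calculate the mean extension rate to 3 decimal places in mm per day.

0.005 mm per day

After corrections the count is 262 − 6 + 18 = 274 micro-increments.
1.3 mm over 274 days gives 1.3 / 274 ≈ 0.005 mm per day.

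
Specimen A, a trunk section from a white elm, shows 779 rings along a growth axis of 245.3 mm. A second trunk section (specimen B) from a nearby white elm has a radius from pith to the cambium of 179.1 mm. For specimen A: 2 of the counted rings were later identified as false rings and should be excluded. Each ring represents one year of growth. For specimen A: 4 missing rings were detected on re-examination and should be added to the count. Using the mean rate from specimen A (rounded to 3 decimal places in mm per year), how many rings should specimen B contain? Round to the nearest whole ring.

Specimen A: true ring count = 779 − 2 + 4 = 781.
A: Extension rate ≈ 245.3 / 781 = 0.314 mm per year.
Specimen B: 179.1 mm / 0.314 mm per year = 570.38 years ≈ 570 rings.

570 rings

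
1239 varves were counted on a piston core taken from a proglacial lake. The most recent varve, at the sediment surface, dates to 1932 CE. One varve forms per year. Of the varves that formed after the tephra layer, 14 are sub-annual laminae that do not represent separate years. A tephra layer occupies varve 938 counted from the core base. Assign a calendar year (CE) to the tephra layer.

1645 CE

The tephra layer sits at varve 938 from the core base, so 1239 − 938 = 301 varves formed after it.
Removing the 14 false varves leaves 301 − 14 = 287 true varves beyond the tephra layer.
Counting back 287 years from 1932 CE places the tephra layer in 1932 − 287 = 1645 CE.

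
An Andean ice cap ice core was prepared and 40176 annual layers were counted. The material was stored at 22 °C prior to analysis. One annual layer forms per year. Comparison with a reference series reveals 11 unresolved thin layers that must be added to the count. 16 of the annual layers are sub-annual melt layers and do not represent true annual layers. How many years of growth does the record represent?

True annual layer count = 40176 − 16 + 11 = 40171.
One annual layer per year makes the duration 40171 years.

40171 years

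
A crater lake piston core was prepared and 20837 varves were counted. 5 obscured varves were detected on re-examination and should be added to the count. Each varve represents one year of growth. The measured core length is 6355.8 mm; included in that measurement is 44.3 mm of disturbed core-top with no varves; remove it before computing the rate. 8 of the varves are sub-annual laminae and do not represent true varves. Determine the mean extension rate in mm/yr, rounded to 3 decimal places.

0.303 mm/yr

Correcting the raw count gives 20837 − 8 + 5 = 20834 true varves.
The growth record spans 6355.8 − 44.3 = 6311.5 mm.
6311.5 mm over 20834 years gives 6311.5 / 20834 ≈ 0.303 mm/yr.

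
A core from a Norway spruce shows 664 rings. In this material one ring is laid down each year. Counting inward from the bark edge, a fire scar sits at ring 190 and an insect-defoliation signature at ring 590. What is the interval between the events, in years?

The two markers are separated by 590 − 190 = 400 rings.
That is 400 years at one ring per year.

400 years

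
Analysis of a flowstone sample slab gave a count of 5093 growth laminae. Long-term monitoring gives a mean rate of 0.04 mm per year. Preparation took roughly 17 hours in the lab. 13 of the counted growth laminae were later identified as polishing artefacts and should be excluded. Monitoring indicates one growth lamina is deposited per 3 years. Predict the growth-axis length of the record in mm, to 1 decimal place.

Correcting the raw count gives 5093 − 13 = 5080 true growth laminae.
5080 growth laminae at 3 years each span 5080 × 3 = 15240 years.
Predicted length = 0.04 mm/year × 15240 years = 609.6 mm.

609.6 mm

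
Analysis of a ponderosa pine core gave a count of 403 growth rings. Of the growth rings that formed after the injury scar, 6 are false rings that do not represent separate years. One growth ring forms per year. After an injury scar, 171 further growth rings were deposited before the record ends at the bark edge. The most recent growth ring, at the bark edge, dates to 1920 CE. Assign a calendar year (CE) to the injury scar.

1755 CE

171 growth rings post-date the injury scar.
Removing the 6 false growth rings leaves 171 − 6 = 165 true growth rings beyond the injury scar.
The growth ring at the bark edge is 1920 CE, so the injury scar dates to 1920 − 165 = 1755 CE.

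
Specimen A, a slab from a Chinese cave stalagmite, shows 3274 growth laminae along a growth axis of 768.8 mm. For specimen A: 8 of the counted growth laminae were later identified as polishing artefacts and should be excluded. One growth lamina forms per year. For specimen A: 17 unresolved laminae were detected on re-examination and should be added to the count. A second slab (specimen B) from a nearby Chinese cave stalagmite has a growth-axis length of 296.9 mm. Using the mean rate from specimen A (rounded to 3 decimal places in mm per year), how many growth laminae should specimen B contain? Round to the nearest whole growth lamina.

1269 growth laminae

Specimen A: after corrections the count is 3274 − 8 + 17 = 3283 growth laminae.
A: Extension rate ≈ 768.8 / 3283 = 0.234 mm/yr.
B spans 296.9 / 0.234 = 1268.80 years ≈ 1269 growth laminae.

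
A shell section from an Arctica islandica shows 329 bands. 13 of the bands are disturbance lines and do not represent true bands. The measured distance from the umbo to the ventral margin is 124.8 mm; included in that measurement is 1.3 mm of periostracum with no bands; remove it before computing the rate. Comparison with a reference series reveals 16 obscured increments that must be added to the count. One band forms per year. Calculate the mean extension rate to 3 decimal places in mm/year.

0.372 mm/year

Correcting the raw count gives 329 − 13 + 16 = 332 true bands.
Net length = 124.8 − 1.3 = 123.5 mm.
123.5 mm over 332 years gives 123.5 / 332 ≈ 0.372 mm/year.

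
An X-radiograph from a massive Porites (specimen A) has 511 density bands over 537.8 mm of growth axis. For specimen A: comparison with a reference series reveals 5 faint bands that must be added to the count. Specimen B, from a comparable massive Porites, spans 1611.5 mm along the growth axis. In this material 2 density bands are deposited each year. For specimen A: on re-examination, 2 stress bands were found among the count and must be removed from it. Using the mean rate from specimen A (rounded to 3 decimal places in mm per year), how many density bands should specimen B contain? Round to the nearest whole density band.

1540 density bands

Specimen A: after corrections the count is 511 − 2 + 5 = 514 density bands.
Specimen A: dividing by 2 density bands per year: 514 / 2 = 257 years.
A: 537.8 mm over 257 years gives 537.8 / 257 ≈ 2.093 mm per year.
Specimen B: 1611.5 mm / 2.093 mm per year = 769.95 years; at 2 density bands per year that is 769.95 × 2 ≈ 1540 density bands.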